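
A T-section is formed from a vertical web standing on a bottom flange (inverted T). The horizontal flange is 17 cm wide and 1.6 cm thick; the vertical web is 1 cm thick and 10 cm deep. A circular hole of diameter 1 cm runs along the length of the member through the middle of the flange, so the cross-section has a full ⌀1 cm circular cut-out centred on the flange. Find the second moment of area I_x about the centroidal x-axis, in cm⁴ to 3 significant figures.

Break the section into simple shapes (no overlaps), measuring from the bottom-left corner of the bounding box.
Flange: 17 × 1.6, A = 27.2 cm², y = 0.8 cm, Ī = 5.8027 cm⁴.
Web: 1 × 10, A = 10 cm², y = 6.6 cm, Ī = 83.333 cm⁴.
Hole (subtracted): ⌀1, A = 0.7854 cm², y = 0.8 cm, Ī = 0.049087 cm⁴.
Centroid: ȳ = ΣA·y / ΣA = 2.3928 cm.
Transfer each piece to the centroidal x-axis using Ī + A·d² with d = y − 2.3928:
  flange: d = -1.5928 cm → contributes +74.807 cm⁴
  web: d = 4.2072 cm → contributes +260.34 cm⁴
  hole: d = -1.5928 cm → contributes −2.0416 cm⁴
Total I = 333.11 cm⁴.

I_x ≈ 333 cm⁴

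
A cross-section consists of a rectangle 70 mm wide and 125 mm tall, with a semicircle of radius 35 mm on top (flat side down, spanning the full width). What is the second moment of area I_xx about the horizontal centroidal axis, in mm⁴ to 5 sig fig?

I_xx ≈ 2.0996 × 10⁷ mm⁴

Treat the section as a set of non-overlapping primitives; coordinates are from the bounding-box lower-left.
Rectangular body: 70 × 125, A = 8 750 mm², y = 62.5 mm, Ī = 11 393 229 mm⁴.
Semicircular cap: semicircle r = 35, A = 1924.226 mm², y = 139.8545 mm, Ī = 164 704 mm⁴.
Centroid: ȳ = ΣA·y / ΣA = 76.44456 mm.
Transfer each piece to the horizontal centroidal axis using Ī + A·d² with d = y − 76.44456:
  rectangular body: d = -13.94456 mm → contributes +13 094 674 mm⁴
  semicircular cap: d = 63.4099 mm → contributes +7 901 659 mm⁴
Total I = 20 996 333 mm⁴.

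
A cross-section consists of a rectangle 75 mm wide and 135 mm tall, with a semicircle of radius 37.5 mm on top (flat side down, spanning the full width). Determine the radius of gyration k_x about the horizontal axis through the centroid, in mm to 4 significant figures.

Decompose the section into non-overlapping parts with the origin at the bottom-left of its bounding rectangle.
Rectangular body: 75 × 135, A = 10 125 mm², y = 67.5 mm, Ī = 15 377 344 mm⁴.
Semicircular cap: semicircle r = 37.5, A = 2208.93 mm², y = 150.915 mm, Ī = 217 049 mm⁴.
Centroid: ȳ = ΣA·y / ΣA = 82.4392 mm.
Transfer each piece to the horizontal axis through the centroid using Ī + A·d² with d = y − 82.4392:
  rectangular body: d = -14.9392 mm → contributes +17 637 041 mm⁴
  semicircular cap: d = 68.4763 mm → contributes +10 574 736 mm⁴
Total I = 28 211 777 mm⁴.
Radius of gyration: k = √(I/A) = √(28 211 777 / 12333.9) = 47.826 mm.

k_x ≈ 47.83 mm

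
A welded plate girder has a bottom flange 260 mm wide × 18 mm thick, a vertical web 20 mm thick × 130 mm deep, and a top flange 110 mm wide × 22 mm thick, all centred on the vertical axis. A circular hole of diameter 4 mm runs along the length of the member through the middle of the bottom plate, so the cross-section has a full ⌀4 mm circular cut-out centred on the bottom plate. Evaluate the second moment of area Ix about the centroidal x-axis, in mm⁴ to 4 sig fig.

Ix ≈ 4.073 × 10⁷ mm⁴

Decompose the section into non-overlapping parts with the origin at the bottom-left of its bounding rectangle.
Bottom plate: 260 × 18, A = 4 680 mm², y = 9 mm, Ī = 126 360 mm⁴.
Web plate: 20 × 130, A = 2 600 mm², y = 83 mm, Ī = 3 661 667 mm⁴.
Top plate: 110 × 22, A = 2 420 mm², y = 159 mm, Ī = 97606.7 mm⁴.
Hole (subtracted): ⌀4, A = 12.5664 mm², y = 9 mm, Ī = 12.5664 mm⁴.
Centroid: ȳ = ΣA·y / ΣA = 66.332 mm.
Transfer each piece to the centroidal x-axis using Ī + A·d² with d = y − 66.332:
  bottom plate: d = -57.332 mm → contributes +15 509 328 mm⁴
  web plate: d = 16.668 mm → contributes +4 384 004 mm⁴
  top plate: d = 92.668 mm → contributes +20 879 011 mm⁴
  hole: d = -57.332 mm → contributes −41317.7 mm⁴
Total I = 40 731 025 mm⁴.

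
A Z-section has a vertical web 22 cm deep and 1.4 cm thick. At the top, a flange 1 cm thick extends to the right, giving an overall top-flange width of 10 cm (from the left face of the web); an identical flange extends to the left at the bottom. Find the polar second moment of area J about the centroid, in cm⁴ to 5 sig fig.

J ≈ 3681.0 cm⁴

Break the section into simple shapes (no overlaps), measuring from the bottom-left corner of the bounding box.
Web: 1.4 × 22, A = 30.8 cm², y = 11 cm, Ī = 1242.267 cm⁴.
Top flange (beyond web): 8.6 × 1, A = 8.6 cm², y = 21.5 cm, Ī = 0.7166667 cm⁴.
Bottom flange (beyond web): 8.6 × 1, A = 8.6 cm², y = 0.5 cm, Ī = 0.7166667 cm⁴.
Centroid: ȳ = ΣA·y / ΣA = 11 cm.
Transfer each piece to the centroidal x-axis using Ī + A·d² with d = y − 11:
  web: d = 0 cm → contributes +1242.267 cm⁴
  top flange (beyond web): d = 10.5 cm → contributes +948.8667 cm⁴
  bottom flange (beyond web): d = -10.5 cm → contributes +948.8667 cm⁴
Total I = 3 140 cm⁴.
For the y-axis: x̄ = 9.3 cm.
Repeating about the centroidal y-axis gives I_y = 541.04 cm⁴.
Polar second moment: J = I_x + I_y = 3681.04 cm⁴.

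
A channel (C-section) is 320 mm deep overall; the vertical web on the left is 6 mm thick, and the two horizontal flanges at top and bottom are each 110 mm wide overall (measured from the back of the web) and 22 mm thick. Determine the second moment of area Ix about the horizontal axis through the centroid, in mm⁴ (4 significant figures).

Ix ≈ 1.182 × 10⁸ mm⁴

Split into non-overlapping primitives; take the origin at the lower-left of the bounding box.
Web: 6 × 320, A = 1 920 mm², y = 160 mm, Ī = 16 384 000 mm⁴.
Top flange (beyond web): 104 × 22, A = 2 288 mm², y = 309 mm, Ī = 92282.7 mm⁴.
Bottom flange (beyond web): 104 × 22, A = 2 288 mm², y = 11 mm, Ī = 92282.7 mm⁴.
By symmetry the centroid is at mid-height, ȳ = 160 mm.
Transfer each piece to the horizontal axis through the centroid using Ī + A·d² with d = y − 160:
  web: d = 0 mm → contributes +16 384 000 mm⁴
  top flange (beyond web): d = 149 mm → contributes +50 888 171 mm⁴
  bottom flange (beyond web): d = -149 mm → contributes +50 888 171 mm⁴
Total I = 118 160 341 mm⁴.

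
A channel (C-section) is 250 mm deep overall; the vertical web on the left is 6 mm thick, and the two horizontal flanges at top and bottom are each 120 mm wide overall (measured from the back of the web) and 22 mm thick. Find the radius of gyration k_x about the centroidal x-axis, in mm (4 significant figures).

Treat the section as a set of non-overlapping primitives; coordinates are from the bounding-box lower-left.
Web: 6 × 250, A = 1 500 mm², y = 125 mm, Ī = 7 812 500 mm⁴.
Top flange (beyond web): 114 × 22, A = 2 508 mm², y = 239 mm, Ī = 101 156 mm⁴.
Bottom flange (beyond web): 114 × 22, A = 2 508 mm², y = 11 mm, Ī = 101 156 mm⁴.
By symmetry the centroid is at mid-height, ȳ = 125 mm.
Transfer each piece to the centroidal x-axis using Ī + A·d² with d = y − 125:
  web: d = 0 mm → contributes +7 812 500 mm⁴
  top flange (beyond web): d = 114 mm → contributes +32 695 124 mm⁴
  bottom flange (beyond web): d = -114 mm → contributes +32 695 124 mm⁴
Total I = 73 202 748 mm⁴.
Radius of gyration: k = √(I/A) = √(73 202 748 / 6 516) = 105.992 mm.

k_x ≈ 106.0 mm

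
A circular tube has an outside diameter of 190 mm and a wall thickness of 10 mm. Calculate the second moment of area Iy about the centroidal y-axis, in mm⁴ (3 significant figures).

Iy ≈ 2.30 × 10⁷ mm⁴

Treat the section as a set of non-overlapping primitives; coordinates are from the bounding-box lower-left.
Outer circle: ⌀190, A = 28 353 mm², x = 95 mm, Ī = 63 971 171 mm⁴.
Bore (subtracted): ⌀170, A = 22 698 mm², x = 95 mm, Ī = 40 998 275 mm⁴.
By symmetry the centroid is at mid-width, x̄ = 95 mm.
All pieces are centred on the centroidal y-axis, so I = ΣĪ (holes subtracted) = 22 972 896 mm⁴.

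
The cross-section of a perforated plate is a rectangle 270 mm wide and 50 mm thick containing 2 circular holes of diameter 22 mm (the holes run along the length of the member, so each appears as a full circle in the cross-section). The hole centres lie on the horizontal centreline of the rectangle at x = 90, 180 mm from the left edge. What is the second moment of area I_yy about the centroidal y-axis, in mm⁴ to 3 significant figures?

I_yy ≈ 8.04 × 10⁷ mm⁴

Break the section into simple shapes (no overlaps), measuring from the bottom-left corner of the bounding box.
Plate: 270 × 50, A = 13 500 mm², x = 135 mm, Ī = 82 012 500 mm⁴.
Hole 1 (subtracted): ⌀22, A = 380.13 mm², x = 90 mm, Ī = 11 499 mm⁴.
Hole 2 (subtracted): ⌀22, A = 380.13 mm², x = 180 mm, Ī = 11 499 mm⁴.
By symmetry the centroid is at mid-width, x̄ = 135 mm.
Transfer each piece to the centroidal y-axis using Ī + A·d² with d = x − 135:
  plate: d = 0 mm → contributes +82 012 500 mm⁴
  hole 1: d = -45 mm → contributes −781 268 mm⁴
  hole 2: d = 45 mm → contributes −781 268 mm⁴
Total I = 80 449 964 mm⁴.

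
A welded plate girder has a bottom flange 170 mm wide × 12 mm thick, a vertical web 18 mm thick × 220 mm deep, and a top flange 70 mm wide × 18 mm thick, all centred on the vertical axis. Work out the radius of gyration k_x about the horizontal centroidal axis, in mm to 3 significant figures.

k_x ≈ 91.1 mm

Treat the section as a set of non-overlapping primitives; coordinates are from the bounding-box lower-left.
Bottom plate: 170 × 12, A = 2 040 mm², y = 6 mm, Ī = 24 480 mm⁴.
Web plate: 18 × 220, A = 3 960 mm², y = 122 mm, Ī = 15 972 000 mm⁴.
Top plate: 70 × 18, A = 1 260 mm², y = 241 mm, Ī = 34 020 mm⁴.
Centroid: ȳ = ΣA·y / ΣA = 110.06 mm.
Transfer each piece to the horizontal centroidal axis using Ī + A·d² with d = y − 110.06:
  bottom plate: d = -104.06 mm → contributes +22 113 674 mm⁴
  web plate: d = 11.942 mm → contributes +16 536 755 mm⁴
  top plate: d = 130.94 mm → contributes +21 637 786 mm⁴
Total I = 60 288 216 mm⁴.
Radius of gyration: k = √(I/A) = √(60 288 216 / 7 260) = 91.127 mm.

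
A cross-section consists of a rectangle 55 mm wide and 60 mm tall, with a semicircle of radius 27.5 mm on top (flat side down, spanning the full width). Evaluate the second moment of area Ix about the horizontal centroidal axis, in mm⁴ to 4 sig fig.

Break the section into simple shapes (no overlaps), measuring from the bottom-left corner of the bounding box.
Rectangular body: 55 × 60, A = 3 300 mm², y = 30 mm, Ī = 990 000 mm⁴.
Semicircular cap: semicircle r = 27.5, A = 1187.91 mm², y = 71.6714 mm, Ī = 62771.5 mm⁴.
Centroid: ȳ = ΣA·y / ΣA = 41.0301 mm.
Transfer each piece to the horizontal centroidal axis using Ī + A·d² with d = y − 41.0301:
  rectangular body: d = -11.0301 mm → contributes +1 391 486 mm⁴
  semicircular cap: d = 30.6413 mm → contributes +1 178 091 mm⁴
Total I = 2 569 577 mm⁴.

Ix ≈ 2.570 × 10⁶ mm⁴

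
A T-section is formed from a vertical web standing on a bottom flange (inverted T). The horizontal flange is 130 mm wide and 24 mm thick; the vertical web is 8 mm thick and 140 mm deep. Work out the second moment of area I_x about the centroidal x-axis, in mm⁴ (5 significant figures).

I_x ≈ 7.5207 × 10⁶ mm⁴

Treat the section as a set of non-overlapping primitives; coordinates are from the bounding-box lower-left.
Flange: 130 × 24, A = 3 120 mm², y = 12 mm, Ī = 149 760 mm⁴.
Web: 8 × 140, A = 1 120 mm², y = 94 mm, Ī = 1 829 333 mm⁴.
Centroid: ȳ = ΣA·y / ΣA = 33.66038 mm.
Transfer each piece to the centroidal x-axis using Ī + A·d² with d = y − 33.66038:
  flange: d = -21.66038 mm → contributes +1 613 576 mm⁴
  web: d = 60.33962 mm → contributes +5 907 108 mm⁴
Total I = 7 520 684 mm⁴.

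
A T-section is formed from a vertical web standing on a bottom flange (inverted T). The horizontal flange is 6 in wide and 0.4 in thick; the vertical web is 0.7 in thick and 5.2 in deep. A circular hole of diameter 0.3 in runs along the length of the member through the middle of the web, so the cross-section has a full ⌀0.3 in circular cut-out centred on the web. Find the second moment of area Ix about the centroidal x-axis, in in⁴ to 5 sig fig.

Ix ≈ 19.485 in⁴

Break the section into simple shapes (no overlaps), measuring from the bottom-left corner of the bounding box.
Flange: 6 × 0.4, A = 2.4 in², y = 0.2 in, Ī = 0.032 in⁴.
Web: 0.7 × 5.2, A = 3.64 in², y = 3 in, Ī = 8.202133 in⁴.
Hole (subtracted): ⌀0.3, A = 0.07068583 in², y = 3 in, Ī = 0.0003976078 in⁴.
Centroid: ȳ = ΣA·y / ΣA = 1.874243 in.
Transfer each piece to the centroidal x-axis using Ī + A·d² with d = y − 1.874243:
  flange: d = -1.674243 in → contributes +6.759411 in⁴
  web: d = 1.125757 in → contributes +12.81521 in⁴
  hole: d = 1.125757 in → contributes −0.08997988 in⁴
Total I = 19.48465 in⁴.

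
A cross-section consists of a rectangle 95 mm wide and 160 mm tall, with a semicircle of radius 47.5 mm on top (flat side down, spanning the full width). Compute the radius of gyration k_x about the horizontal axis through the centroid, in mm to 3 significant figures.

Split into non-overlapping primitives; take the origin at the lower-left of the bounding box.
Rectangular body: 95 × 160, A = 15 200 mm², y = 80 mm, Ī = 32 426 667 mm⁴.
Semicircular cap: semicircle r = 47.5, A = 3544.1 mm², y = 180.16 mm, Ī = 558 736 mm⁴.
Centroid: ȳ = ΣA·y / ΣA = 98.938 mm.
Transfer each piece to the horizontal axis through the centroid using Ī + A·d² with d = y − 98.938:
  rectangular body: d = -18.938 mm → contributes +37 878 136 mm⁴
  semicircular cap: d = 81.222 mm → contributes +23 939 034 mm⁴
Total I = 61 817 170 mm⁴.
Radius of gyration: k = √(I/A) = √(61 817 170 / 18 744) = 57.428 mm.

k_x ≈ 57.4 mm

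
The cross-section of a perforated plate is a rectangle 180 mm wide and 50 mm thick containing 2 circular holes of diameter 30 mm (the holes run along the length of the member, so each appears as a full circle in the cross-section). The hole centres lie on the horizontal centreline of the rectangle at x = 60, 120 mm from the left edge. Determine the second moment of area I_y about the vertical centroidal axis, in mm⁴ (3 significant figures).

Treat the section as a set of non-overlapping primitives; coordinates are from the bounding-box lower-left.
Plate: 180 × 50, A = 9 000 mm², x = 90 mm, Ī = 24 300 000 mm⁴.
Hole 1 (subtracted): ⌀30, A = 706.86 mm², x = 60 mm, Ī = 39 761 mm⁴.
Hole 2 (subtracted): ⌀30, A = 706.86 mm², x = 120 mm, Ī = 39 761 mm⁴.
By symmetry the centroid is at mid-width, x̄ = 90 mm.
Transfer each piece to the vertical centroidal axis using Ī + A·d² with d = x − 90:
  plate: d = 0 mm → contributes +24 300 000 mm⁴
  hole 1: d = -30 mm → contributes −675 933 mm⁴
  hole 2: d = 30 mm → contributes −675 933 mm⁴
Total I = 22 948 133 mm⁴.

I_y ≈ 2.29 × 10⁷ mm⁴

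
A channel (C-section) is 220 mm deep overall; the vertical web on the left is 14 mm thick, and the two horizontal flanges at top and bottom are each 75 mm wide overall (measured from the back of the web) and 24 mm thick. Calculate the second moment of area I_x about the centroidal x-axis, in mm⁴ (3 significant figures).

Break the section into simple shapes (no overlaps), measuring from the bottom-left corner of the bounding box.
Web: 14 × 220, A = 3 080 mm², y = 110 mm, Ī = 12 422 667 mm⁴.
Top flange (beyond web): 61 × 24, A = 1 464 mm², y = 208 mm, Ī = 70 272 mm⁴.
Bottom flange (beyond web): 61 × 24, A = 1 464 mm², y = 12 mm, Ī = 70 272 mm⁴.
By symmetry the centroid is at mid-height, ȳ = 110 mm.
Transfer each piece to the centroidal x-axis using Ī + A·d² with d = y − 110:
  web: d = 0 mm → contributes +12 422 667 mm⁴
  top flange (beyond web): d = 98 mm → contributes +14 130 528 mm⁴
  bottom flange (beyond web): d = -98 mm → contributes +14 130 528 mm⁴
Total I = 40 683 723 mm⁴.

I_x ≈ 4.07 × 10⁷ mm⁴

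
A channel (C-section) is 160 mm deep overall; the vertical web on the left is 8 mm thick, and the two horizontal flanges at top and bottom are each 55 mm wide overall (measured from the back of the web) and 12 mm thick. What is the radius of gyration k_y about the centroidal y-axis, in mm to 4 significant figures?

k_y ≈ 16.65 mm

Treat the section as a set of non-overlapping primitives; coordinates are from the bounding-box lower-left.
Web: 8 × 160, A = 1 280 mm², x = 4 mm, Ī = 6826.67 mm⁴.
Top flange (beyond web): 47 × 12, A = 564 mm², x = 31.5 mm, Ī = 103 823 mm⁴.
Bottom flange (beyond web): 47 × 12, A = 564 mm², x = 31.5 mm, Ī = 103 823 mm⁴.
Centroid: x̄ = ΣA·x / ΣA = 16.8821 mm.
Transfer each piece to the centroidal y-axis using Ī + A·d² with d = x − 16.8821:
  web: d = -12.8821 mm → contributes +219 239 mm⁴
  top flange (beyond web): d = 14.6179 mm → contributes +224 341 mm⁴
  bottom flange (beyond web): d = 14.6179 mm → contributes +224 341 mm⁴
Total I = 667 921 mm⁴.
Radius of gyration: k = √(I/A) = √(667 921 / 2 408) = 16.6546 mm.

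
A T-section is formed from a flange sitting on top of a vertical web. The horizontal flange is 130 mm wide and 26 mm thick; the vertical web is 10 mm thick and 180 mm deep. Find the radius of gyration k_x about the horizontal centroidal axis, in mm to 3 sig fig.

k_x ≈ 58.1 mm

Treat the section as a set of non-overlapping primitives; coordinates are from the bounding-box lower-left.
Flange: 130 × 26, A = 3 380 mm², y = 193 mm, Ī = 190 407 mm⁴.
Web: 10 × 180, A = 1 800 mm², y = 90 mm, Ī = 4 860 000 mm⁴.
Centroid: ȳ = ΣA·y / ΣA = 157.21 mm.
Transfer each piece to the horizontal centroidal axis using Ī + A·d² with d = y − 157.21:
  flange: d = 35.792 mm → contributes +4 520 294 mm⁴
  web: d = -67.208 mm → contributes +12 990 567 mm⁴
Total I = 17 510 861 mm⁴.
Radius of gyration: k = √(I/A) = √(17 510 861 / 5 180) = 58.142 mm.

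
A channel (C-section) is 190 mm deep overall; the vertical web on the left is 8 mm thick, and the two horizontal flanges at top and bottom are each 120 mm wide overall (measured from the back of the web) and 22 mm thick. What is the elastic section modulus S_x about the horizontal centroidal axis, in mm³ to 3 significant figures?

S_x ≈ 4.16 × 10⁵ mm³

Decompose the section into non-overlapping parts with the origin at the bottom-left of its bounding rectangle.
Web: 8 × 190, A = 1 520 mm², y = 95 mm, Ī = 4 572 667 mm⁴.
Top flange (beyond web): 112 × 22, A = 2 464 mm², y = 179 mm, Ī = 99 381 mm⁴.
Bottom flange (beyond web): 112 × 22, A = 2 464 mm², y = 11 mm, Ī = 99 381 mm⁴.
By symmetry the centroid is at mid-height, ȳ = 95 mm.
Transfer each piece to the horizontal centroidal axis using Ī + A·d² with d = y − 95:
  web: d = 0 mm → contributes +4 572 667 mm⁴
  top flange (beyond web): d = 84 mm → contributes +17 485 365 mm⁴
  bottom flange (beyond web): d = -84 mm → contributes +17 485 365 mm⁴
Total I = 39 543 397 mm⁴.
Extreme fibre distance c = 95 mm; S = I/c = 416 246 mm³.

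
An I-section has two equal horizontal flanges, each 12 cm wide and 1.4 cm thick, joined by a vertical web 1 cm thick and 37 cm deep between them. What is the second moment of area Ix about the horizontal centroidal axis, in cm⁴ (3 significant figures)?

Break the section into simple shapes (no overlaps), measuring from the bottom-left corner of the bounding box.
Bottom flange: 12 × 1.4, A = 16.8 cm², y = 0.7 cm, Ī = 2.744 cm⁴.
Web: 1 × 37, A = 37 cm², y = 19.9 cm, Ī = 4221.1 cm⁴.
Top flange: 12 × 1.4, A = 16.8 cm², y = 39.1 cm, Ī = 2.744 cm⁴.
By symmetry the centroid is at mid-height, ȳ = 19.9 cm.
Transfer each piece to the horizontal centroidal axis using Ī + A·d² with d = y − 19.9:
  bottom flange: d = -19.2 cm → contributes +6195.9 cm⁴
  web: d = 0 cm → contributes +4221.1 cm⁴
  top flange: d = 19.2 cm → contributes +6195.9 cm⁴
Total I = 16 613 cm⁴.

Ix ≈ 1.66 × 10⁴ cm⁴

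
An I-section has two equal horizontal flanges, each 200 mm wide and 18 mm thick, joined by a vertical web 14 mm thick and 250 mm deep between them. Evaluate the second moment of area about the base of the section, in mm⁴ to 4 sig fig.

Decompose the section into non-overlapping parts with the origin at the bottom-left of its bounding rectangle.
Bottom flange: 200 × 18, A = 3 600 mm², y = 9 mm, Ī = 97 200 mm⁴.
Web: 14 × 250, A = 3 500 mm², y = 143 mm, Ī = 18 229 167 mm⁴.
Top flange: 200 × 18, A = 3 600 mm², y = 277 mm, Ī = 97 200 mm⁴.
Transfer each piece to the bottom edge using Ī + A·d² with d = y − 0:
  bottom flange: d = 9 mm → contributes +388 800 mm⁴
  web: d = 143 mm → contributes +89 800 667 mm⁴
  top flange: d = 277 mm → contributes +276 321 600 mm⁴
Total I = 366 511 067 mm⁴.

I_base ≈ 3.665 × 10⁸ mm⁴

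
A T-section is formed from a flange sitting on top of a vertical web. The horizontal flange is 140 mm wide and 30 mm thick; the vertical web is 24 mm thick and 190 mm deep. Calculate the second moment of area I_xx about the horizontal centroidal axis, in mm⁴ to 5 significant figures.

Treat the section as a set of non-overlapping primitives; coordinates are from the bounding-box lower-left.
Flange: 140 × 30, A = 4 200 mm², y = 205 mm, Ī = 315 000 mm⁴.
Web: 24 × 190, A = 4 560 mm², y = 95 mm, Ī = 13 718 000 mm⁴.
Centroid: ȳ = ΣA·y / ΣA = 147.7397 mm.
Transfer each piece to the horizontal centroidal axis using Ī + A·d² with d = y − 147.7397:
  flange: d = 57.26027 mm → contributes +14 085 704 mm⁴
  web: d = -52.73973 mm → contributes +26 401 543 mm⁴
Total I = 40 487 247 mm⁴.

I_xx ≈ 4.0487 × 10⁷ mm⁴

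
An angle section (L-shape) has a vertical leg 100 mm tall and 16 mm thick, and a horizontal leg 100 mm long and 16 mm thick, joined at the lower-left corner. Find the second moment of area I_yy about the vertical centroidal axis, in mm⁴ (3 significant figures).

Break the section into simple shapes (no overlaps), measuring from the bottom-left corner of the bounding box.
Vertical leg: 16 × 100, A = 1 600 mm², x = 8 mm, Ī = 34 133 mm⁴.
Horizontal leg (remainder): 84 × 16, A = 1 344 mm², x = 58 mm, Ī = 790 272 mm⁴.
Centroid: x̄ = ΣA·x / ΣA = 30.826 mm.
Transfer each piece to the vertical centroidal axis using Ī + A·d² with d = x − 30.826:
  vertical leg: d = -22.826 mm → contributes +867 782 mm⁴
  horizontal leg (remainder): d = 27.174 mm → contributes +1 782 711 mm⁴
Total I = 2 650 492 mm⁴.

I_yy ≈ 2.65 × 10⁶ mm⁴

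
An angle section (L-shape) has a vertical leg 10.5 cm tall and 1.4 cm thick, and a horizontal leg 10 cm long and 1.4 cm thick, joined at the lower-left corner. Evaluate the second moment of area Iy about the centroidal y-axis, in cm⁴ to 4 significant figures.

Decompose the section into non-overlapping parts with the origin at the bottom-left of its bounding rectangle.
Vertical leg: 1.4 × 10.5, A = 14.7 cm², x = 0.7 cm, Ī = 2.401 cm⁴.
Horizontal leg (remainder): 8.6 × 1.4, A = 12.04 cm², x = 5.7 cm, Ī = 74.2065 cm⁴.
Centroid: x̄ = ΣA·x / ΣA = 2.95131 cm.
Transfer each piece to the centroidal y-axis using Ī + A·d² with d = x − 2.95131:
  vertical leg: d = -2.25131 cm → contributes +76.9064 cm⁴
  horizontal leg (remainder): d = 2.74869 cm → contributes +165.172 cm⁴
Total I = 242.079 cm⁴.

Iy ≈ 242.1 cm⁴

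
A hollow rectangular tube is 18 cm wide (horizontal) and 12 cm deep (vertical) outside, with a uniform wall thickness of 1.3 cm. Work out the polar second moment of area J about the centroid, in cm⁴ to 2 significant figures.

Break the section into simple shapes (no overlaps), measuring from the bottom-left corner of the bounding box.
Outer rectangle: 18 × 12, A = 216 cm², y = 6 cm, Ī = 2 592 cm⁴.
Inner void (subtracted): 15.4 × 9.4, A = 144.8 cm², y = 6 cm, Ī = 1 066 cm⁴.
By symmetry the centroid is at mid-height, ȳ = 6 cm.
All pieces are centred on the centroidal x-axis, so I = ΣĪ (holes subtracted) = 1 526 cm⁴.
Repeating about the centroidal y-axis gives I_y = 2 971 cm⁴.
Polar second moment: J = I_x + I_y = 4 497 cm⁴.

J ≈ 4500 cm⁴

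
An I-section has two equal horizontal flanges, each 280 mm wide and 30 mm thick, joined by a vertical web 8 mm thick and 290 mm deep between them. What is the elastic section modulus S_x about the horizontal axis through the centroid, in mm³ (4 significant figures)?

S_x ≈ 2.558 × 10⁶ mm³

Break the section into simple shapes (no overlaps), measuring from the bottom-left corner of the bounding box.
Bottom flange: 280 × 30, A = 8 400 mm², y = 15 mm, Ī = 630 000 mm⁴.
Web: 8 × 290, A = 2 320 mm², y = 175 mm, Ī = 16 259 333 mm⁴.
Top flange: 280 × 30, A = 8 400 mm², y = 335 mm, Ī = 630 000 mm⁴.
By symmetry the centroid is at mid-height, ȳ = 175 mm.
Transfer each piece to the horizontal axis through the centroid using Ī + A·d² with d = y − 175:
  bottom flange: d = -160 mm → contributes +215 670 000 mm⁴
  web: d = 0 mm → contributes +16 259 333 mm⁴
  top flange: d = 160 mm → contributes +215 670 000 mm⁴
Total I = 447 599 333 mm⁴.
Extreme fibre distance c = 175 mm; S = I/c = 2 557 710 mm³.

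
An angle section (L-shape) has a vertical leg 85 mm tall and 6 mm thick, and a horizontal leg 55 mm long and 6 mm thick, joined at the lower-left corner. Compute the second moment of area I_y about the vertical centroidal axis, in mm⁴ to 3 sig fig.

Treat the section as a set of non-overlapping primitives; coordinates are from the bounding-box lower-left.
Vertical leg: 6 × 85, A = 510 mm², x = 3 mm, Ī = 1 530 mm⁴.
Horizontal leg (remainder): 49 × 6, A = 294 mm², x = 30.5 mm, Ī = 58 825 mm⁴.
Centroid: x̄ = ΣA·x / ΣA = 13.056 mm.
Transfer each piece to the vertical centroidal axis using Ī + A·d² with d = x − 13.056:
  vertical leg: d = -10.056 mm → contributes +53 102 mm⁴
  horizontal leg (remainder): d = 17.444 mm → contributes +148 287 mm⁴
Total I = 201 389 mm⁴.

I_y ≈ 2.01 × 10⁵ mm⁴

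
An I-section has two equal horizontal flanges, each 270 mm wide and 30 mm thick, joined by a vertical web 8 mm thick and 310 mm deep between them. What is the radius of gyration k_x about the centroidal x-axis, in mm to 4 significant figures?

k_x ≈ 161.8 mm

Split into non-overlapping primitives; take the origin at the lower-left of the bounding box.
Bottom flange: 270 × 30, A = 8 100 mm², y = 15 mm, Ī = 607 500 mm⁴.
Web: 8 × 310, A = 2 480 mm², y = 185 mm, Ī = 19 860 667 mm⁴.
Top flange: 270 × 30, A = 8 100 mm², y = 355 mm, Ī = 607 500 mm⁴.
By symmetry the centroid is at mid-height, ȳ = 185 mm.
Transfer each piece to the centroidal x-axis using Ī + A·d² with d = y − 185:
  bottom flange: d = -170 mm → contributes +234 697 500 mm⁴
  web: d = 0 mm → contributes +19 860 667 mm⁴
  top flange: d = 170 mm → contributes +234 697 500 mm⁴
Total I = 489 255 667 mm⁴.
Radius of gyration: k = √(I/A) = √(489 255 667 / 18 680) = 161.838 mm.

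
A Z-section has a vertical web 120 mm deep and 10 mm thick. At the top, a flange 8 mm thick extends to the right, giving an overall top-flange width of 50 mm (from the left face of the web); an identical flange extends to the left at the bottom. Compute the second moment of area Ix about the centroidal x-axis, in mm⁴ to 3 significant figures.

Split into non-overlapping primitives; take the origin at the lower-left of the bounding box.
Web: 10 × 120, A = 1 200 mm², y = 60 mm, Ī = 1 440 000 mm⁴.
Top flange (beyond web): 40 × 8, A = 320 mm², y = 116 mm, Ī = 1706.7 mm⁴.
Bottom flange (beyond web): 40 × 8, A = 320 mm², y = 4 mm, Ī = 1706.7 mm⁴.
Centroid: ȳ = ΣA·y / ΣA = 60 mm.
Transfer each piece to the centroidal x-axis using Ī + A·d² with d = y − 60:
  web: d = 0 mm → contributes +1 440 000 mm⁴
  top flange (beyond web): d = 56 mm → contributes +1 005 227 mm⁴
  bottom flange (beyond web): d = -56 mm → contributes +1 005 227 mm⁴
Total I = 3 450 453 mm⁴.

Ix ≈ 3.45 × 10⁶ mm⁴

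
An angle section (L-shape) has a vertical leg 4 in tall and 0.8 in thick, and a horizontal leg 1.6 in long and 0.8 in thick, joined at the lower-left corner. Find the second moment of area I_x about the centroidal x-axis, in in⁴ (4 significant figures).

I_x ≈ 5.666 in⁴

Decompose the section into non-overlapping parts with the origin at the bottom-left of its bounding rectangle.
Vertical leg: 0.8 × 4, A = 3.2 in², y = 2 in, Ī = 4.26667 in⁴.
Horizontal leg (remainder): 0.8 × 0.8, A = 0.64 in², y = 0.4 in, Ī = 0.0341333 in⁴.
Centroid: ȳ = ΣA·y / ΣA = 1.73333 in.
Transfer each piece to the centroidal x-axis using Ī + A·d² with d = y − 1.73333:
  vertical leg: d = 0.266667 in → contributes +4.49422 in⁴
  horizontal leg (remainder): d = -1.33333 in → contributes +1.17191 in⁴
Total I = 5.66613 in⁴.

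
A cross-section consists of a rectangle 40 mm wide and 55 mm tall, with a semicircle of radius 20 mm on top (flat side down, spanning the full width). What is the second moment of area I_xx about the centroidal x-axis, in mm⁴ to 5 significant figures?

Treat the section as a set of non-overlapping primitives; coordinates are from the bounding-box lower-left.
Rectangular body: 40 × 55, A = 2 200 mm², y = 27.5 mm, Ī = 554583.3 mm⁴.
Semicircular cap: semicircle r = 20, A = 628.3185 mm², y = 63.48826 mm, Ī = 17561.11 mm⁴.
Centroid: ȳ = ΣA·y / ΣA = 35.49489 mm.
Transfer each piece to the centroidal x-axis using Ī + A·d² with d = y − 35.49489:
  rectangular body: d = -7.994889 mm → contributes +695203.5 mm⁴
  semicircular cap: d = 27.99337 mm → contributes +509929.7 mm⁴
Total I = 1 205 133 mm⁴.

I_xx ≈ 1.2051 × 10⁶ mm⁴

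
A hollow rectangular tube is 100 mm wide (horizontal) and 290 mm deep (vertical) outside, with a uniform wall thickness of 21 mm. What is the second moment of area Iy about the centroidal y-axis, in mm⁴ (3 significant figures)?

Split into non-overlapping primitives; take the origin at the lower-left of the bounding box.
Outer rectangle: 100 × 290, A = 29 000 mm², x = 50 mm, Ī = 24 166 667 mm⁴.
Inner void (subtracted): 58 × 248, A = 14 384 mm², x = 50 mm, Ī = 4 032 315 mm⁴.
By symmetry the centroid is at mid-width, x̄ = 50 mm.
All pieces are centred on the centroidal y-axis, so I = ΣĪ (holes subtracted) = 20 134 352 mm⁴.

Iy ≈ 2.01 × 10⁷ mm⁴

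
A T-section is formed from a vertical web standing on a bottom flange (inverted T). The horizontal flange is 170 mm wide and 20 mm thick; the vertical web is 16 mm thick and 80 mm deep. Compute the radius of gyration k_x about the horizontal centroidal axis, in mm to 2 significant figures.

Decompose the section into non-overlapping parts with the origin at the bottom-left of its bounding rectangle.
Flange: 170 × 20, A = 3 400 mm², y = 10 mm, Ī = 113 333 mm⁴.
Web: 16 × 80, A = 1 280 mm², y = 60 mm, Ī = 682 667 mm⁴.
Centroid: ȳ = ΣA·y / ΣA = 23.68 mm.
Transfer each piece to the horizontal centroidal axis using Ī + A·d² with d = y − 23.68:
  flange: d = -13.68 mm → contributes +749 172 mm⁴
  web: d = 36.32 mm → contributes +2 371 614 mm⁴
Total I = 3 120 786 mm⁴.
Radius of gyration: k = √(I/A) = √(3 120 786 / 4 680) = 25.82 mm.

k_x ≈ 26 mm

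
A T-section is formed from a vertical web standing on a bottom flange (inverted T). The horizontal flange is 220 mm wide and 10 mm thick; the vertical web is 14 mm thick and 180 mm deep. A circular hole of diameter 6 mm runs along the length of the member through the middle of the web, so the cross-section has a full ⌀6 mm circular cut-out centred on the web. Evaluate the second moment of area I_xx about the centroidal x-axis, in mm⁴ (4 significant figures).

Break the section into simple shapes (no overlaps), measuring from the bottom-left corner of the bounding box.
Flange: 220 × 10, A = 2 200 mm², y = 5 mm, Ī = 18333.3 mm⁴.
Web: 14 × 180, A = 2 520 mm², y = 100 mm, Ī = 6 804 000 mm⁴.
Hole (subtracted): ⌀6, A = 28.2743 mm², y = 100 mm, Ī = 63.6173 mm⁴.
Centroid: ȳ = ΣA·y / ΣA = 55.4535 mm.
Transfer each piece to the centroidal x-axis using Ī + A·d² with d = y − 55.4535:
  flange: d = -50.4535 mm → contributes +5 618 554 mm⁴
  web: d = 44.5465 mm → contributes +11 804 667 mm⁴
  hole: d = 44.5465 mm → contributes −56 171 mm⁴
Total I = 17 367 049 mm⁴.

I_xx ≈ 1.737 × 10⁷ mm⁴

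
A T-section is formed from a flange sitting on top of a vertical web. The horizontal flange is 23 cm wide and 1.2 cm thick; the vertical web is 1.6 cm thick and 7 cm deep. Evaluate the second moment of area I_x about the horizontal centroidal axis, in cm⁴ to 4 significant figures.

Decompose the section into non-overlapping parts with the origin at the bottom-left of its bounding rectangle.
Flange: 23 × 1.2, A = 27.6 cm², y = 7.6 cm, Ī = 3.312 cm⁴.
Web: 1.6 × 7, A = 11.2 cm², y = 3.5 cm, Ī = 45.7333 cm⁴.
Centroid: ȳ = ΣA·y / ΣA = 6.41649 cm.
Transfer each piece to the horizontal centroidal axis using Ī + A·d² with d = y − 6.41649:
  flange: d = 1.18351 cm → contributes +41.9709 cm⁴
  web: d = -2.91649 cm → contributes +141 cm⁴
Total I = 182.971 cm⁴.

I_x ≈ 183.0 cm⁴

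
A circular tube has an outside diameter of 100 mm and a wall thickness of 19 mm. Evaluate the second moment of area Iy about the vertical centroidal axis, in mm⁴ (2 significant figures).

Iy ≈ 4.2 × 10⁶ mm⁴

Decompose the section into non-overlapping parts with the origin at the bottom-left of its bounding rectangle.
Outer circle: ⌀100, A = 7 854 mm², x = 50 mm, Ī = 4 908 739 mm⁴.
Bore (subtracted): ⌀62, A = 3 019 mm², x = 50 mm, Ī = 725 332 mm⁴.
By symmetry the centroid is at mid-width, x̄ = 50 mm.
All pieces are centred on the vertical centroidal axis, so I = ΣĪ (holes subtracted) = 4 183 407 mm⁴.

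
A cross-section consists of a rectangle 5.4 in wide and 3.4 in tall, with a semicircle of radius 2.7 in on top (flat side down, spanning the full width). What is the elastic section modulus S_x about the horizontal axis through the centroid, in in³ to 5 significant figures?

S_x ≈ 24.386 in³

Treat the section as a set of non-overlapping primitives; coordinates are from the bounding-box lower-left.
Rectangular body: 5.4 × 3.4, A = 18.36 in², y = 1.7 in, Ī = 17.6868 in⁴.
Semicircular cap: semicircle r = 2.7, A = 11.45111 in², y = 4.545916 in, Ī = 5.832935 in⁴.
Centroid: ȳ = ΣA·y / ΣA = 2.793179 in.
Transfer each piece to the horizontal axis through the centroid using Ī + A·d² with d = y − 2.793179:
  rectangular body: d = -1.093179 in → contributes +39.62775 in⁴
  semicircular cap: d = 1.752736 in → contributes +41.0117 in⁴
Total I = 80.63945 in⁴.
Extreme fibre distance c = 3.306821 in; S = I/c = 24.38579 in³.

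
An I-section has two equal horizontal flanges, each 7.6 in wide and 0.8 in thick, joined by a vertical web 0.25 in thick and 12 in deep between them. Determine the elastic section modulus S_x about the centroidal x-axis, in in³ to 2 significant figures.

S_x ≈ 79 in³

Treat the section as a set of non-overlapping primitives; coordinates are from the bounding-box lower-left.
Bottom flange: 7.6 × 0.8, A = 6.08 in², y = 0.4 in, Ī = 0.3243 in⁴.
Web: 0.25 × 12, A = 3 in², y = 6.8 in, Ī = 36 in⁴.
Top flange: 7.6 × 0.8, A = 6.08 in², y = 13.2 in, Ī = 0.3243 in⁴.
By symmetry the centroid is at mid-height, ȳ = 6.8 in.
Transfer each piece to the centroidal x-axis using Ī + A·d² with d = y − 6.8:
  bottom flange: d = -6.4 in → contributes +249.4 in⁴
  web: d = 0 in → contributes +36 in⁴
  top flange: d = 6.4 in → contributes +249.4 in⁴
Total I = 534.7 in⁴.
Extreme fibre distance c = 6.8 in; S = I/c = 78.64 in³.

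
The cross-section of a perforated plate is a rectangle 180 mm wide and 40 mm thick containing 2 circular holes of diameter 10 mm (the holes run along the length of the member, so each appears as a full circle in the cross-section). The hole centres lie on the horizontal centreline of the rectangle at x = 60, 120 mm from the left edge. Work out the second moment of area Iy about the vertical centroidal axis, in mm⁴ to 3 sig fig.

Iy ≈ 1.93 × 10⁷ mm⁴

Treat the section as a set of non-overlapping primitives; coordinates are from the bounding-box lower-left.
Plate: 180 × 40, A = 7 200 mm², x = 90 mm, Ī = 19 440 000 mm⁴.
Hole 1 (subtracted): ⌀10, A = 78.54 mm², x = 60 mm, Ī = 490.87 mm⁴.
Hole 2 (subtracted): ⌀10, A = 78.54 mm², x = 120 mm, Ī = 490.87 mm⁴.
By symmetry the centroid is at mid-width, x̄ = 90 mm.
Transfer each piece to the vertical centroidal axis using Ī + A·d² with d = x − 90:
  plate: d = 0 mm → contributes +19 440 000 mm⁴
  hole 1: d = -30 mm → contributes −71 177 mm⁴
  hole 2: d = 30 mm → contributes −71 177 mm⁴
Total I = 19 297 647 mm⁴.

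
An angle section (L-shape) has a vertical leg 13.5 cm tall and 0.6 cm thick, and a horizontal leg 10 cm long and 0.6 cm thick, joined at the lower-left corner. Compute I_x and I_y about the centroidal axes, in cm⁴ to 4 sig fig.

Break the section into simple shapes (no overlaps), measuring from the bottom-left corner of the bounding box.
Vertical leg: 0.6 × 13.5, A = 8.1 cm², y = 6.75 cm, Ī = 123.019 cm⁴.
Horizontal leg (remainder): 9.4 × 0.6, A = 5.64 cm², y = 0.3 cm, Ī = 0.1692 cm⁴.
Centroid: ȳ = ΣA·y / ΣA = 4.1024 cm.
Transfer each piece to the centroidal x-axis using Ī + A·d² with d = y − 4.1024:
  vertical leg: d = 2.6476 cm → contributes +179.798 cm⁴
  horizontal leg (remainder): d = -3.8024 cm → contributes +81.7138 cm⁴
Total I = 261.512 cm⁴.
For the y-axis: x̄ = 2.3524 cm.
Repeating about the centroidal y-axis gives I_y = 124.894 cm⁴.

I_x ≈ 261.5 cm⁴, I_y ≈ 124.9 cm⁴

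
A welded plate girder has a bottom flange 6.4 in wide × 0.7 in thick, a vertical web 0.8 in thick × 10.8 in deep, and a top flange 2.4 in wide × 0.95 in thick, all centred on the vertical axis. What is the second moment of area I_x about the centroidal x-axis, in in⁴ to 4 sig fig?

Split into non-overlapping primitives; take the origin at the lower-left of the bounding box.
Bottom plate: 6.4 × 0.7, A = 4.48 in², y = 0.35 in, Ī = 0.182933 in⁴.
Web plate: 0.8 × 10.8, A = 8.64 in², y = 6.1 in, Ī = 83.9808 in⁴.
Top plate: 2.4 × 0.95, A = 2.28 in², y = 11.975 in, Ī = 0.171475 in⁴.
Centroid: ȳ = ΣA·y / ΣA = 5.29708 in.
Transfer each piece to the centroidal x-axis using Ī + A·d² with d = y − 5.29708:
  bottom plate: d = -4.94708 in → contributes +109.825 in⁴
  web plate: d = 0.802922 in → contributes +89.5509 in⁴
  top plate: d = 6.67792 in → contributes +101.847 in⁴
Total I = 301.223 in⁴.

I_x ≈ 301.2 in⁴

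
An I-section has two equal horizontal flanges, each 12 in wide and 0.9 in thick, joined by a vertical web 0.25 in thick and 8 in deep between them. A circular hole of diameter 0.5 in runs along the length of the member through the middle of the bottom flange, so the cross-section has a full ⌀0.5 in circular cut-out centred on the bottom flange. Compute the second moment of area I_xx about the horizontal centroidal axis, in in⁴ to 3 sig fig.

Break the section into simple shapes (no overlaps), measuring from the bottom-left corner of the bounding box.
Bottom flange: 12 × 0.9, A = 10.8 in², y = 0.45 in, Ī = 0.729 in⁴.
Web: 0.25 × 8, A = 2 in², y = 4.9 in, Ī = 10.667 in⁴.
Top flange: 12 × 0.9, A = 10.8 in², y = 9.35 in, Ī = 0.729 in⁴.
Hole (subtracted): ⌀0.5, A = 0.19635 in², y = 0.45 in, Ī = 0.003068 in⁴.
Centroid: ȳ = ΣA·y / ΣA = 4.9373 in.
Transfer each piece to the horizontal centroidal axis using Ī + A·d² with d = y − 4.9373:
  bottom flange: d = -4.4873 in → contributes +218.2 in⁴
  web: d = -0.037334 in → contributes +10.669 in⁴
  top flange: d = 4.4127 in → contributes +211.02 in⁴
  hole: d = -4.4873 in → contributes −3.9568 in⁴
Total I = 435.93 in⁴.

I_xx ≈ 436 in⁴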